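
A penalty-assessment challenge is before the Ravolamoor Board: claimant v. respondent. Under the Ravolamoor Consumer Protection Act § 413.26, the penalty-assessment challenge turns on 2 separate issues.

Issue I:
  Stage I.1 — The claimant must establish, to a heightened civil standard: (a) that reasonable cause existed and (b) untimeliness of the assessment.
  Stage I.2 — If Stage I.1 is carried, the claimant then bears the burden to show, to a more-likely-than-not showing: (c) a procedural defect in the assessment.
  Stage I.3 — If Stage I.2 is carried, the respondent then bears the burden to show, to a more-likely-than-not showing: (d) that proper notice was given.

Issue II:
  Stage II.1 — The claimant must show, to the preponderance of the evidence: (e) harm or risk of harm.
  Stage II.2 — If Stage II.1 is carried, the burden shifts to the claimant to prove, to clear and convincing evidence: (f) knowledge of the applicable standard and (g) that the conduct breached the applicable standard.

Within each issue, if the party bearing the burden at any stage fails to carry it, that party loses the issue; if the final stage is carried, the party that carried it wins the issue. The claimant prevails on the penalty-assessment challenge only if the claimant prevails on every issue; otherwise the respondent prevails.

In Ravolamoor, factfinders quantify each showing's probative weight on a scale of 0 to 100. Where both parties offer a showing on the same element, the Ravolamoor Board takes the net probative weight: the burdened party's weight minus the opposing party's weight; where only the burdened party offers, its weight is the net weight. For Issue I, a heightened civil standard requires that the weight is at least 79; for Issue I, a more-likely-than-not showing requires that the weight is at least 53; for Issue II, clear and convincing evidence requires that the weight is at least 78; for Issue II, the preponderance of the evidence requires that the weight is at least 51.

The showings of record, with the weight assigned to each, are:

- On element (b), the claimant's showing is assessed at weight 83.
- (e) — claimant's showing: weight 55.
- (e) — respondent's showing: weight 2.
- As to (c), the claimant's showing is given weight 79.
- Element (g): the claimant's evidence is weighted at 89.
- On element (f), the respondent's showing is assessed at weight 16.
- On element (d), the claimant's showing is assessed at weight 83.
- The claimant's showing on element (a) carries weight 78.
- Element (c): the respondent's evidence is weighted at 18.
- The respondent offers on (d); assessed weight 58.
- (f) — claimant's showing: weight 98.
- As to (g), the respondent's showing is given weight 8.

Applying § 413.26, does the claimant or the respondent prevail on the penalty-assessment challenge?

— Issue I —
Stage I.1 — burden on claimant; standard: a heightened civil standard (weight is at least 79).
    (a): 78 < 79 [not met]
    (b): 83 ≥ 79 [met]
  Not every element is met, so the claimant fails to carry Stage I.1.
The respondent prevails on this issue.
— Issue II —
Stage II.1 (claimant, the preponderance of the evidence, weight is at least 51): (e) net 55−2=53 ≥ 51 — meets.
  Stage II.1 is satisfied; the claimant continues to bear the burden.
Stage II.2 (claimant, clear and convincing evidence, weight is at least 78): (f) net 98−16=82 ≥ 78 — meets; (g) net 89−8=81 ≥ 78 — meets.
  Stage II.2 carried; the final stage is satisfied.
With every stage satisfied, the claimant prevails on this issue.
Per-issue: Issue I → respondent; Issue II → claimant. The claimant must prevail on every issue; overall, the respondent prevails.

respondent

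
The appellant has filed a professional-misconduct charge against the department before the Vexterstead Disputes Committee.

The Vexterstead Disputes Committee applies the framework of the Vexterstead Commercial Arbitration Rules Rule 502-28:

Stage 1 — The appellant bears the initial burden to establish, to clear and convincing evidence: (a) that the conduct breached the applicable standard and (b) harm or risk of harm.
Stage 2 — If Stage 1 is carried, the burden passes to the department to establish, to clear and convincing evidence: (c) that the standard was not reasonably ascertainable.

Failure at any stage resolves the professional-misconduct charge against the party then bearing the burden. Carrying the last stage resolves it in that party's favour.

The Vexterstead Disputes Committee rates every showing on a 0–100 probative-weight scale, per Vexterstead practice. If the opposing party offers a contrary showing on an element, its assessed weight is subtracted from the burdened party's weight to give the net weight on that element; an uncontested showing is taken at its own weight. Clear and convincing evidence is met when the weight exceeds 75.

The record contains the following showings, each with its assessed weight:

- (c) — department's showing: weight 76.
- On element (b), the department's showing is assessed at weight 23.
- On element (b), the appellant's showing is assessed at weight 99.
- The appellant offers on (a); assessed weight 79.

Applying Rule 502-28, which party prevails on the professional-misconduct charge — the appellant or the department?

department

Stage 1 (appellant, clear and convincing evidence, weight exceeds 75): (a) 79 > 75 — meets; (b) net 99−23=76 > 75 — meets.
  All elements met. The burden passes to the department.
Stage 2 (department, clear and convincing evidence, weight exceeds 75): (c) 76 > 75 — meets.
  Stage 2 carried; the final stage is satisfied.
All stages carried — the department prevails.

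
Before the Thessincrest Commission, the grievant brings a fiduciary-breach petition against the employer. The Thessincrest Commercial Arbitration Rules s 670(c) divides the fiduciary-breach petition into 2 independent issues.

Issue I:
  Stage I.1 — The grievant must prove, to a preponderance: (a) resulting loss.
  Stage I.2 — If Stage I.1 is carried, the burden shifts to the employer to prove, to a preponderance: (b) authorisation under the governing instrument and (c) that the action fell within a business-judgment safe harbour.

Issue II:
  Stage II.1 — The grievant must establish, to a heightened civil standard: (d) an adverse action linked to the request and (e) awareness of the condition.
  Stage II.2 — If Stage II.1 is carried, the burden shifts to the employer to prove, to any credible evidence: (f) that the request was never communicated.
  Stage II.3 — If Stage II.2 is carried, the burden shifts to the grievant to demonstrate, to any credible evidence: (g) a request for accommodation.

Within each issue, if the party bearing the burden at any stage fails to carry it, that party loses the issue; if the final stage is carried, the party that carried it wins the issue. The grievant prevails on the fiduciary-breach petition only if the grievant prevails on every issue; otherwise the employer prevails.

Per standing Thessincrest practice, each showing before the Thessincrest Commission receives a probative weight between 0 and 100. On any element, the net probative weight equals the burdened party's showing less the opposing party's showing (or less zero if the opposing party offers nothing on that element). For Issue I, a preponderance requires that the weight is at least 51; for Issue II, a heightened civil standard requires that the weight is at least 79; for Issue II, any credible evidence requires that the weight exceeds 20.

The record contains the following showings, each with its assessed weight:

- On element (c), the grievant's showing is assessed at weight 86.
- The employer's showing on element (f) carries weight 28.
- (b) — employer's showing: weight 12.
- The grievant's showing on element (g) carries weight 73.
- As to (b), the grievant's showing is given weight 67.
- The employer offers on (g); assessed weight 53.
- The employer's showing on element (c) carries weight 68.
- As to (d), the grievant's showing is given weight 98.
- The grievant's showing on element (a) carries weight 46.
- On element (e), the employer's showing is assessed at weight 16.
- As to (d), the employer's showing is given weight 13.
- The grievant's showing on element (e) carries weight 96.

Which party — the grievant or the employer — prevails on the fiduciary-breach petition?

— Issue I —
Stage I.1 (grievant, a preponderance, weight is at least 51): (a) 46 < 51 — fails.
  Stage I.1 not carried; the grievant fails its burden.
The employer prevails on this issue.
— Issue II —
Stage II.1 (grievant, a heightened civil standard, weight is at least 79): (d) net 98−13=85 ≥ 79 — meets; (e) net 96−16=80 ≥ 79 — meets.
  The grievant carries Stage II.1; the employer now bears the burden.
Stage II.2 (employer, any credible evidence, weight exceeds 20): (f) 28 > 20 — meets.
  All elements met. The burden passes to the grievant.
Stage II.3 (grievant, any credible evidence, weight exceeds 20): (g) net 73−53=20 ≤ 20 — fails.
  Stage II.3 not carried; the grievant fails its burden.
The employer prevails on this issue.
Per-issue: Issue I → employer; Issue II → employer. The grievant must prevail on every issue; overall, the employer prevails.

employer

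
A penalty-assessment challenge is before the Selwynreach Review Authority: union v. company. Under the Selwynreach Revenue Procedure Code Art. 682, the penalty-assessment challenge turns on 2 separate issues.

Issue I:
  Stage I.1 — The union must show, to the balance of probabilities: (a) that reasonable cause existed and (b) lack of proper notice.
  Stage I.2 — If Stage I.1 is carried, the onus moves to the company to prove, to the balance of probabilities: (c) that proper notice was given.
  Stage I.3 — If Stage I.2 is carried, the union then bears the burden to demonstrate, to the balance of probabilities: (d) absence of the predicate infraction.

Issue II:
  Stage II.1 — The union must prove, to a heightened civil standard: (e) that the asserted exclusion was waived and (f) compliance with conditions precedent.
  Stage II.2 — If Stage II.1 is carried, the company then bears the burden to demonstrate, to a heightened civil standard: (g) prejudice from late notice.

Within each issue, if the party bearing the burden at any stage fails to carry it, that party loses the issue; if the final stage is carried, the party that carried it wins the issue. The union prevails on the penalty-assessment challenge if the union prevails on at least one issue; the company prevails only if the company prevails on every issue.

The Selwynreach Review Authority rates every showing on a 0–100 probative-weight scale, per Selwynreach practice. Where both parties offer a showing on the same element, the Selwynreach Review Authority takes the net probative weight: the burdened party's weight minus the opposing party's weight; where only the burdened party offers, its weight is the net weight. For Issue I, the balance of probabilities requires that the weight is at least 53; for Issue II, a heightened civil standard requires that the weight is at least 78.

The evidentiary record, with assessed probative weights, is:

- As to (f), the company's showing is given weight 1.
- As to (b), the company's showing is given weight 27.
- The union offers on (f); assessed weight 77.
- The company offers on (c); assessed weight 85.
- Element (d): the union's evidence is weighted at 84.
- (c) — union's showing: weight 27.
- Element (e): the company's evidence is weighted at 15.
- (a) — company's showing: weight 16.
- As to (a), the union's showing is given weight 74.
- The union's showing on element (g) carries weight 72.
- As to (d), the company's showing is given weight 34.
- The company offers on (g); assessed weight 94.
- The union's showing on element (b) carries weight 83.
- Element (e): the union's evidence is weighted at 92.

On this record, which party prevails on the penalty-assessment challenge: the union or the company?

— Issue I —
Stage I.1 (union, the balance of probabilities, weight is at least 53): (a) net 74−16=58 ≥ 53 — meets; (b) net 83−27=56 ≥ 53 — meets.
  The union carries Stage I.1; the company now bears the burden.
Stage I.2 (company, the balance of probabilities, weight is at least 53): (c) net 85−27=58 ≥ 53 — meets.
  All elements met. The burden passes to the union.
Stage I.3 (union, the balance of probabilities, weight is at least 53): (d) net 84−34=50 < 53 — fails.
  Not every element is met, so the union fails to carry Stage I.3.
The company prevails on this issue.
— Issue II —
At Stage II.1 the union must meet a heightened civil standard (weight is at least 78): on (e) the weight is 92 less the opposing 15 gives net 77, which does not reach 78, so (e) does not meet the standard; on (f) the weight is 77 less the opposing 1 gives net 76, < 78, so (f) does not meet the standard.
  Stage II.1 not carried; the union fails its burden.
So the company prevails on this issue.
Per-issue: Issue I → company; Issue II → company. The union must prevail on at least one issue; overall, the company prevails.

company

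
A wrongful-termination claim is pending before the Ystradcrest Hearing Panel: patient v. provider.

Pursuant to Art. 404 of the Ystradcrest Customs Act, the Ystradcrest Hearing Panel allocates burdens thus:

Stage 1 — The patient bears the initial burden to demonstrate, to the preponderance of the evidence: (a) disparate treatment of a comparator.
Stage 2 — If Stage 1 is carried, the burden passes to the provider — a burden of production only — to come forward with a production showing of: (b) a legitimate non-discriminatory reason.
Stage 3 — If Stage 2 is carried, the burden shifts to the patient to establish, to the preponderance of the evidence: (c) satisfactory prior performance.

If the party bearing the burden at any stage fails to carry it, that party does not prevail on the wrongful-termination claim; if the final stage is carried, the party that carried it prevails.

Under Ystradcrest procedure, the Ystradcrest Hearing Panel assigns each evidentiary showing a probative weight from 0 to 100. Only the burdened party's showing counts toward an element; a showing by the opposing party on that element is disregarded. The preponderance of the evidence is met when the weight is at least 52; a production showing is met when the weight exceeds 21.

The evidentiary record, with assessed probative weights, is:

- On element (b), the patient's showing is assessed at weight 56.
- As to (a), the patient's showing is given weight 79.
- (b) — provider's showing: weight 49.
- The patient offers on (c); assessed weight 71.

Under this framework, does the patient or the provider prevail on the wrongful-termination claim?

patient

Stage 1 (patient, the preponderance of the evidence, weight is at least 52): (a) 79 ≥ 52 — meets.
  All elements met. The burden passes to the provider.
Stage 2 (provider, a production showing, weight exceeds 21): (b) 49 (patient's 56 disregarded) > 21 — meets.
  Stage 2 is satisfied; the onus moves to the patient.
Stage 3 (patient, the preponderance of the evidence, weight is at least 52): (c) 71 ≥ 52 — meets.
  Stage 3 carried; the final stage is satisfied.
Every stage carried; the patient prevails.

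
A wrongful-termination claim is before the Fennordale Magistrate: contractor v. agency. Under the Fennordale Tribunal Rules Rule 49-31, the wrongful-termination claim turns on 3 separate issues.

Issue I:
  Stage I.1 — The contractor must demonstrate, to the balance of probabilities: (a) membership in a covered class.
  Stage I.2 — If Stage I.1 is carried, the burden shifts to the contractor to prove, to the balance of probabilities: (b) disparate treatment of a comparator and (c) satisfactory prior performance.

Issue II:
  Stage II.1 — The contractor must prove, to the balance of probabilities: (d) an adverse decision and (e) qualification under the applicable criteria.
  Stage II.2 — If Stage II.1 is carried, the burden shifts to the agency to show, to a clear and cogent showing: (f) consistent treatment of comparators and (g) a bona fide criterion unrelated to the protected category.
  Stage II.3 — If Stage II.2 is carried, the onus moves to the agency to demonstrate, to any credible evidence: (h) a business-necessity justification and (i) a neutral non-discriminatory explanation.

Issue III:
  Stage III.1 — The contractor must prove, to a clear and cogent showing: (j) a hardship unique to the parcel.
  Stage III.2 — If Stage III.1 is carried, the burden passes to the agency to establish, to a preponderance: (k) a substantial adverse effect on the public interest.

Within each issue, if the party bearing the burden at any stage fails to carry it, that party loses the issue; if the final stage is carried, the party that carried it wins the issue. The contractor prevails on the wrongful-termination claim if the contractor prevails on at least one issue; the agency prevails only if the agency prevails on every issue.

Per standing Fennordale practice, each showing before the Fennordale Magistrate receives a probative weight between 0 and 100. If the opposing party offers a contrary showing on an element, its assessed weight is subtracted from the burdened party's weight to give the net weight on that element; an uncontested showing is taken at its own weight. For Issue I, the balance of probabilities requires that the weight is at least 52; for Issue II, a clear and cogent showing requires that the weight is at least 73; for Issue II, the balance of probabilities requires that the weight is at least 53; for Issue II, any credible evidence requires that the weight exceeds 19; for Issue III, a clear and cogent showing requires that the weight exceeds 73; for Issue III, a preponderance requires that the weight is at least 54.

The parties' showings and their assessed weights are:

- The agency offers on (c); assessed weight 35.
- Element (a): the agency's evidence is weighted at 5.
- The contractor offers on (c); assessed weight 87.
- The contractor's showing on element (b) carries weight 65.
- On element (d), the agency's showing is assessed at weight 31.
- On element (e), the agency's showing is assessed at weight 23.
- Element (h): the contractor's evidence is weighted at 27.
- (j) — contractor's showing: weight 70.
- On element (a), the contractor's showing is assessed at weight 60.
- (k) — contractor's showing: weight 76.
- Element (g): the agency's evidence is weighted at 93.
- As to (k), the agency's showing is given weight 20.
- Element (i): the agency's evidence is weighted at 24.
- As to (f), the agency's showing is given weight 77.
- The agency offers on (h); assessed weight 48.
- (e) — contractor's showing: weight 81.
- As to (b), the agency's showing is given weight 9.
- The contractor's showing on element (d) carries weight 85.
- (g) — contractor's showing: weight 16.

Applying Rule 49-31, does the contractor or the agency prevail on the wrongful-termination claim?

— Issue I —
At Stage I.1 the contractor must meet the balance of probabilities (weight is at least 52): on (a) the weight is 60 less the opposing 5 gives net 55, which does reach 52, so (a) meets the standard.
  Stage I.1 carried; the burden remains with the contractor.
At Stage I.2 the contractor must meet the balance of probabilities (weight is at least 52): on (b) the weight is 65 less the opposing 9 gives net 56, ≥ 52, so (b) meets the standard; on (c) the weight is 87 less the opposing 35 gives net 52, ≥ 52, so (c) meets the standard.
  Stage I.2 carried; the final stage is satisfied.
All stages carried — the contractor prevails on this issue.
— Issue II —
Stage II.1 (contractor, the balance of probabilities, weight is at least 53): (d) net 85−31=54 ≥ 53 — meets; (e) net 81−23=58 ≥ 53 — meets.
  Stage II.1 carried; the burden shifts to the agency.
Stage II.2 (agency, a clear and cogent showing, weight is at least 73): (f) 77 ≥ 73 — meets; (g) net 93−16=77 ≥ 73 — meets.
  Stage II.2 is satisfied; the agency continues to bear the burden.
Stage II.3 (agency, any credible evidence, weight exceeds 19): (h) net 48−27=21 > 19 — meets; (i) 24 > 19 — meets.
  All elements met at the final stage.
With every stage satisfied, the agency prevails on this issue.
— Issue III —
At Stage III.1 the contractor must meet a clear and cogent showing (weight exceeds 73): on (j) the weight is 70, which does not exceed 73, so (j) does not meet the standard.
  The contractor does not carry Stage III.1.
The analysis ends at Stage III.1; the agency prevails on this issue.
Per-issue: Issue I → contractor; Issue II → agency; Issue III → agency. The contractor must prevail on at least one issue; overall, the contractor prevails.

contractor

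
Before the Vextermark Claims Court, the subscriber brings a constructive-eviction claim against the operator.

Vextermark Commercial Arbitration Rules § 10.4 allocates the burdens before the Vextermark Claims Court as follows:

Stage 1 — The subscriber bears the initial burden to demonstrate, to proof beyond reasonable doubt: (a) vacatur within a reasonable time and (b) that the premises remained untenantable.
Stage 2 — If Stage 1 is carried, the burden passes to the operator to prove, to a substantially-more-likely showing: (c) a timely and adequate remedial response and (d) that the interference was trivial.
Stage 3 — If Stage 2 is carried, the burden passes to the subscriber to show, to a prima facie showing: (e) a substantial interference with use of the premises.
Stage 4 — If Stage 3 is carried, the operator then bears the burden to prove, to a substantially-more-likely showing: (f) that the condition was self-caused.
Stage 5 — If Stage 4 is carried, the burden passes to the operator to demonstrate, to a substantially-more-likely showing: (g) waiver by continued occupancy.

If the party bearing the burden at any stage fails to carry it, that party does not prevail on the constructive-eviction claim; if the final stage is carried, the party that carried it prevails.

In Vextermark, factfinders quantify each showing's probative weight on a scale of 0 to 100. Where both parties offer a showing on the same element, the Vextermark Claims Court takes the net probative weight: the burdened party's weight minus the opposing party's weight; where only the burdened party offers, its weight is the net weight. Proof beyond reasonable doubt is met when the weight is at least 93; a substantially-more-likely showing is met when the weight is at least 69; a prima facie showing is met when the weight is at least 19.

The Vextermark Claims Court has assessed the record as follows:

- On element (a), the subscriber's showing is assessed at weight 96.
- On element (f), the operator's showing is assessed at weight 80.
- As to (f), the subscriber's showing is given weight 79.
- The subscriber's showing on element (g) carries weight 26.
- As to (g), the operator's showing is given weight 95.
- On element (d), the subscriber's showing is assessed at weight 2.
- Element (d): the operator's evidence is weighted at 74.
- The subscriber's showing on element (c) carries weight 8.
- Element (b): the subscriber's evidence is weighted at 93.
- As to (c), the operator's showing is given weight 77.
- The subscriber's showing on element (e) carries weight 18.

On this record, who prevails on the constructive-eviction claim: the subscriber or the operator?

Stage 1 (subscriber, proof beyond reasonable doubt, weight is at least 93): (a) 96 ≥ 93 — meets; (b) 93 ≥ 93 — meets.
  All elements met. The burden passes to the operator.
Stage 2 (operator, a substantially-more-likely showing, weight is at least 69): (c) net 77−8=69 ≥ 69 — meets; (d) net 74−2=72 ≥ 69 — meets.
  The operator carries Stage 2; the subscriber now bears the burden.
Stage 3 (subscriber, a prima facie showing, weight is at least 19): (e) 18 < 19 — fails.
  Stage 3 not carried; the subscriber fails its burden.
The operator prevails.

operator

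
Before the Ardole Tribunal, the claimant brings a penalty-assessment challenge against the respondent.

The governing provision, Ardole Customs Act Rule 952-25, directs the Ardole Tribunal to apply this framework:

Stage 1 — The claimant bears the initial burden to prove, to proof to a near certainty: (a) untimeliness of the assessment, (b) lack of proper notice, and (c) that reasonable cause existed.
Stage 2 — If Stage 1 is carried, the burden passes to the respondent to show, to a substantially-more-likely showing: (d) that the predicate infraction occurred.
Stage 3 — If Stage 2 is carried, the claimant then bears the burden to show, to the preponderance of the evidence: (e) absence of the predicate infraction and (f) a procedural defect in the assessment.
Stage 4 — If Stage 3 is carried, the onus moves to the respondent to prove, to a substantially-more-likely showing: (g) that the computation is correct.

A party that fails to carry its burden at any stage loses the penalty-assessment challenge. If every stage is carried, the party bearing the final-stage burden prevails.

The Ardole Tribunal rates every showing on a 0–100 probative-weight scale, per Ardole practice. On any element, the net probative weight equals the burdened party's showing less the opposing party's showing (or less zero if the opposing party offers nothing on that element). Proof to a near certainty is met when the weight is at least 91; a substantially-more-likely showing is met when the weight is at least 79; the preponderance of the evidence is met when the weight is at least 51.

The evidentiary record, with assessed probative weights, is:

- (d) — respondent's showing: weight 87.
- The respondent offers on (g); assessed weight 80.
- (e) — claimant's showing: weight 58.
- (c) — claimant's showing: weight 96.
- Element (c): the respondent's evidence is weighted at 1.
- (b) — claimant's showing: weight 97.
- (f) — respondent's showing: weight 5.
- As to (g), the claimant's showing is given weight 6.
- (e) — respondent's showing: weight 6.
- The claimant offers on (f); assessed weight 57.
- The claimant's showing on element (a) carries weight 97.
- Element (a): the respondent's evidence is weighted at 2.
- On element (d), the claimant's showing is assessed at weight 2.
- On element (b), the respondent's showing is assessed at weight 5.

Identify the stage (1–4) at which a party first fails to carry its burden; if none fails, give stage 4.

At Stage 1 the claimant must meet proof to a near certainty (weight is at least 91): on (a) the weight is 97 less the opposing 2 gives net 95, which does reach 91, so (a) meets the standard; on (b) the weight is 97 less the opposing 5 gives net 92, ≥ 91, so (b) meets the standard; on (c) the weight is 96 less the opposing 1 gives net 95, which does reach 91, so (c) meets the standard.
  Stage 1 is satisfied; the onus moves to the respondent.
At Stage 2 the respondent must meet a substantially-more-likely showing (weight is at least 79): on (d) the weight is 87 less the opposing 2 gives net 85, which does reach 79, so (d) meets the standard.
  Stage 2 carried; the burden shifts to the claimant.
At Stage 3 the claimant must meet the preponderance of the evidence (weight is at least 51): on (e) the weight is 58 less the opposing 6 gives net 52, ≥ 51, so (e) meets the standard; on (f) the weight is 57 less the opposing 5 gives net 52, ≥ 51, so (f) meets the standard.
  Stage 3 carried; the burden shifts to the respondent.
At Stage 4 the respondent must meet a substantially-more-likely showing (weight is at least 79): on (g) the weight is 80 less the opposing 6 gives net 74, < 79, so (g) does not meet the standard.
  Not every element is met, so the respondent fails to carry Stage 4.
The analysis ends at Stage 4; the claimant prevails.

stage 4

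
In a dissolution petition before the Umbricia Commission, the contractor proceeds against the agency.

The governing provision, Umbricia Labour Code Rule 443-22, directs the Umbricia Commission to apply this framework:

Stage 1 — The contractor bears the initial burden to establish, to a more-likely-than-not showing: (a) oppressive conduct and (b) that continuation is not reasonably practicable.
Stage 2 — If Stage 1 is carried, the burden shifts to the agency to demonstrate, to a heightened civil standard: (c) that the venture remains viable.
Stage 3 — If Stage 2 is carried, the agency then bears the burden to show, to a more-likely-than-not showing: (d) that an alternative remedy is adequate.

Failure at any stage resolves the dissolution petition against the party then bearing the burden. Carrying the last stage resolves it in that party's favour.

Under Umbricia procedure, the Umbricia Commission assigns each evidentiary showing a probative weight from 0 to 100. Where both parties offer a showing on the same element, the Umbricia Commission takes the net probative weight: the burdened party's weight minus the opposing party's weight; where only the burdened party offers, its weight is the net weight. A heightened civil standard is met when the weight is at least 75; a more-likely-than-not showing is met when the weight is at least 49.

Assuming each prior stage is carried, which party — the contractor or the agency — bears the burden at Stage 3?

agency

Stage 3's rule assigns the burden to the agency (to a more-likely-than-not showing).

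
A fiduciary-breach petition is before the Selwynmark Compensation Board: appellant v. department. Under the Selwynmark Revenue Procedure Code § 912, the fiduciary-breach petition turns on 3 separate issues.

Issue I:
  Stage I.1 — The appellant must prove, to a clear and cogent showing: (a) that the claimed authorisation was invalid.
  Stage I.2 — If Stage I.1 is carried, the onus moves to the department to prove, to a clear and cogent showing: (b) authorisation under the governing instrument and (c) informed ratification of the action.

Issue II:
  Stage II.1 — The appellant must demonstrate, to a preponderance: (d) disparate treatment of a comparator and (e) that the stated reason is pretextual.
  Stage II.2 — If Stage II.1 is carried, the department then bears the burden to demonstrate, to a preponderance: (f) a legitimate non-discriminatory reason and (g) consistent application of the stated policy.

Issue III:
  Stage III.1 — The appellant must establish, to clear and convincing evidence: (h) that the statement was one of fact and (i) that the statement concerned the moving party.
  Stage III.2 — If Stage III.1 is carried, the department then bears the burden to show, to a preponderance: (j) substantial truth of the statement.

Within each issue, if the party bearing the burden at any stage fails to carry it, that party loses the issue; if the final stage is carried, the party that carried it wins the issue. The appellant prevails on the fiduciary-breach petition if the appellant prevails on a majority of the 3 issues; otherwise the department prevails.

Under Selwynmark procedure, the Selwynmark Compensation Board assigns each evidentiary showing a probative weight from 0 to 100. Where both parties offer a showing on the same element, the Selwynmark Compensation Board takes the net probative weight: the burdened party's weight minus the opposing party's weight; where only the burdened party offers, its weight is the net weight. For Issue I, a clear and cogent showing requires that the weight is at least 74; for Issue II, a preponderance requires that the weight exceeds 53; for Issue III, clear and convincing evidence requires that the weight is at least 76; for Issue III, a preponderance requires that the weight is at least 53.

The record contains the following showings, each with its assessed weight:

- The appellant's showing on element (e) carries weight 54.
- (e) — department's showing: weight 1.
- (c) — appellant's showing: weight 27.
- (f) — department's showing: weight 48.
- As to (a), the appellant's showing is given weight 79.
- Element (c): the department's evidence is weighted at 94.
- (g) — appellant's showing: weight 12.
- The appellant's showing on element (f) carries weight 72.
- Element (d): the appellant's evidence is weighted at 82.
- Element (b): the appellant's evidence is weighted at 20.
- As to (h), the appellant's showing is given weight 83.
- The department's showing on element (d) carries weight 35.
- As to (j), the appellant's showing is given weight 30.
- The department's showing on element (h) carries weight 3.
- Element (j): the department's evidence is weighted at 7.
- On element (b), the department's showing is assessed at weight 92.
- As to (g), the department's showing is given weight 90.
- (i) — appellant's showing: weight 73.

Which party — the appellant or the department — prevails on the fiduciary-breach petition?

— Issue I —
At Stage I.1 the appellant must meet a clear and cogent showing (weight is at least 74): on (a) the weight is 79, which does reach 74, so (a) meets the standard.
  All elements met. The burden passes to the department.
At Stage I.2 the department must meet a clear and cogent showing (weight is at least 74): on (b) the weight is 92 less the opposing 20 gives net 72, < 74, so (b) does not meet the standard; on (c) the weight is 94 less the opposing 27 gives net 67, < 74, so (c) does not meet the standard.
  Stage I.2 not carried; the department fails its burden.
The analysis ends at Stage I.2; the appellant prevails on this issue.
— Issue II —
Stage II.1 (appellant, a preponderance, weight exceeds 53): (d) net 82−35=47 ≤ 53 — fails; (e) net 54−1=53 ≤ 53 — fails.
  The appellant does not carry Stage II.1.
The analysis ends at Stage II.1; the department prevails on this issue.
— Issue III —
Stage III.1 (appellant, clear and convincing evidence, weight is at least 76): (h) net 83−3=80 ≥ 76 — meets; (i) 73 < 76 — fails.
  Not every element is met, so the appellant fails to carry Stage III.1.
The department prevails on this issue.
Per-issue: Issue I → appellant; Issue II → department; Issue III → department. The appellant must prevail on a majority of issues; overall, the department prevails.

department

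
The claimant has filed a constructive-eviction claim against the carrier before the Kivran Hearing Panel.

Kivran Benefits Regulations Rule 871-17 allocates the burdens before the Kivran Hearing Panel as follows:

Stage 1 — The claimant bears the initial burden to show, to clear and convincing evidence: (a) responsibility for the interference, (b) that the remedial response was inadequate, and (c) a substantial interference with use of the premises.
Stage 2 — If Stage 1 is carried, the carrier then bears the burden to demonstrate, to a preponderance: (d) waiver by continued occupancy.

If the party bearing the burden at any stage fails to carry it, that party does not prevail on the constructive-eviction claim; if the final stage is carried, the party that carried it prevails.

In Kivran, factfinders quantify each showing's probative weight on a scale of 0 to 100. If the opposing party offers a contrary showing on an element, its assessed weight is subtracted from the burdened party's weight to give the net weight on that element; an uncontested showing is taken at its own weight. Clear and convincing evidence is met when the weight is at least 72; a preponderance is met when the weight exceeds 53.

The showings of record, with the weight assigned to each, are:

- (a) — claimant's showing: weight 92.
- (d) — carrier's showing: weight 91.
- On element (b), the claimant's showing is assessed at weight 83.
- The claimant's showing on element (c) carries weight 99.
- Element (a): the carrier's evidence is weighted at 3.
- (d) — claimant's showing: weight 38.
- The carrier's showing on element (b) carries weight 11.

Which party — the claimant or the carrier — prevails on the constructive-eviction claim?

Stage 1 — burden on claimant; standard: clear and convincing evidence (weight is at least 72).
    (a): 92 − 3 = 89 ≥ 72 [met]
    (b): 83 − 11 = 72 ≥ 72 [met]
    (c): 99 ≥ 72 [met]
  The claimant carries Stage 1; the carrier now bears the burden.
Stage 2 — burden on carrier; standard: a preponderance (weight exceeds 53).
    (d): 91 − 38 = 53 ≤ 53 [not met]
  Not every element is met, so the carrier fails to carry Stage 2.
The analysis ends at Stage 2; the claimant prevails.

claimant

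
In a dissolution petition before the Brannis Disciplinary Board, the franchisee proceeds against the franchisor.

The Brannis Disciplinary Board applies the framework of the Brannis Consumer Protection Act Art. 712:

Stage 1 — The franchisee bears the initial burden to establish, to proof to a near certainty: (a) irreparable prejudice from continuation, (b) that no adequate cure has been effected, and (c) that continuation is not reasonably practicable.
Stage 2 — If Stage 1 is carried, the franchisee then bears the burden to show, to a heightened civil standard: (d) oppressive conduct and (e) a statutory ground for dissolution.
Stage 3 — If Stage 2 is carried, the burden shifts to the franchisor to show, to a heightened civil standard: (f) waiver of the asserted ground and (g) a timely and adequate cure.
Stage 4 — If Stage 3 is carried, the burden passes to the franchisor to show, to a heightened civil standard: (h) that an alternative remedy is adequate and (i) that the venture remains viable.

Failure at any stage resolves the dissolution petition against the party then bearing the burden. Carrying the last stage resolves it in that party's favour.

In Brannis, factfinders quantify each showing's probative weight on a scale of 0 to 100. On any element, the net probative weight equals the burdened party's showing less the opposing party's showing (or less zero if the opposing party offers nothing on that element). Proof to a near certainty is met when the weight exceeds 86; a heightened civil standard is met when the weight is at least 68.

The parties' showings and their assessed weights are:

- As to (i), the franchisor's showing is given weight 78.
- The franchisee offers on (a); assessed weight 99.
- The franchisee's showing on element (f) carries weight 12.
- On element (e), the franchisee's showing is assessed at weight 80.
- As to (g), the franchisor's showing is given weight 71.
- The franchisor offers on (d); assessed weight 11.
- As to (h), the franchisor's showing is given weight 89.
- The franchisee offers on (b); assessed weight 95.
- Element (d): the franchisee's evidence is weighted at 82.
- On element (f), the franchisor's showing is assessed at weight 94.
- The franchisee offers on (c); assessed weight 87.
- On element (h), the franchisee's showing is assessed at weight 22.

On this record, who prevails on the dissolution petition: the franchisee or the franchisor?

franchisee

At Stage 1 the franchisee must meet proof to a near certainty (weight exceeds 86): on (a) the weight is 99, > 86, so (a) meets the standard; on (b) the weight is 95, which does exceed 86, so (b) meets the standard; on (c) the weight is 87, which does exceed 86, so (c) meets the standard.
  Stage 1 is satisfied; the franchisee continues to bear the burden.
At Stage 2 the franchisee must meet a heightened civil standard (weight is at least 68): on (d) the weight is 82 less the opposing 11 gives net 71, ≥ 68, so (d) meets the standard; on (e) the weight is 80, which does reach 68, so (e) meets the standard.
  The franchisee carries Stage 2; the franchisor now bears the burden.
At Stage 3 the franchisor must meet a heightened civil standard (weight is at least 68): on (f) the weight is 94 less the opposing 12 gives net 82, ≥ 68, so (f) meets the standard; on (g) the weight is 71, ≥ 68, so (g) meets the standard.
  Stage 3 carried; the burden remains with the franchisor.
At Stage 4 the franchisor must meet a heightened civil standard (weight is at least 68): on (h) the weight is 89 less the opposing 22 gives net 67, < 68, so (h) does not meet the standard; on (i) the weight is 78, which does reach 68, so (i) meets the standard.
  Stage 4 not carried; the franchisor fails its burden.
So the franchisee prevails.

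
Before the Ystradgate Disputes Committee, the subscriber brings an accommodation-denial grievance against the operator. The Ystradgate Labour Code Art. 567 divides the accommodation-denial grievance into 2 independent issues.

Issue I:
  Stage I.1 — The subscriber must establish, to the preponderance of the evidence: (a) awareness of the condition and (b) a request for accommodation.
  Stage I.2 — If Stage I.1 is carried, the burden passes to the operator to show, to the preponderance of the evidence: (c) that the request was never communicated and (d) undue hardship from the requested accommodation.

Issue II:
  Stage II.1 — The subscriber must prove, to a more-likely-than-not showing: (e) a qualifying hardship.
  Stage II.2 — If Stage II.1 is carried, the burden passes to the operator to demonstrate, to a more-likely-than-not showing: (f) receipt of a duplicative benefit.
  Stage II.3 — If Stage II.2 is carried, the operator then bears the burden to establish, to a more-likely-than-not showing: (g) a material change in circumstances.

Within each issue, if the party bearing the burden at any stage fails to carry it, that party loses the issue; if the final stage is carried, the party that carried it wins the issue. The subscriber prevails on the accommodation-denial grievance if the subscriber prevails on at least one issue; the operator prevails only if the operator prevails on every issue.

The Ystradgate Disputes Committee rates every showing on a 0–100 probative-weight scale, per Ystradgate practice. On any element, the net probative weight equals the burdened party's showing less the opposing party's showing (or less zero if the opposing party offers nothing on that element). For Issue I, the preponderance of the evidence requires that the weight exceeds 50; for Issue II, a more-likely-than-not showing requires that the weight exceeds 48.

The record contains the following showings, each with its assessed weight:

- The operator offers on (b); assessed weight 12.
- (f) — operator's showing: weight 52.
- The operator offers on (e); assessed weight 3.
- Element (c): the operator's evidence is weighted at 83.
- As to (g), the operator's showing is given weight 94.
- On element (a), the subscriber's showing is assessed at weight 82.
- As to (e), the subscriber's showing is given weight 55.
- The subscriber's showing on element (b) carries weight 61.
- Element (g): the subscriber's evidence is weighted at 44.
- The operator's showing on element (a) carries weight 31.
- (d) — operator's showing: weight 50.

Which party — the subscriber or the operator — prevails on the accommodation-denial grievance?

operator

— Issue I —
At Stage I.1 the subscriber must meet the preponderance of the evidence (weight exceeds 50): on (a) the weight is 82 less the opposing 31 gives net 51, which does exceed 50, so (a) meets the standard; on (b) the weight is 61 less the opposing 12 gives net 49, which does not exceed 50, so (b) does not meet the standard.
  Not every element is met, so the subscriber fails to carry Stage I.1.
The analysis ends at Stage I.1; the operator prevails on this issue.
— Issue II —
Stage II.1 (subscriber, a more-likely-than-not showing, weight exceeds 48): (e) net 55−3=52 > 48 — meets.
  Stage II.1 carried; the burden shifts to the operator.
Stage II.2 (operator, a more-likely-than-not showing, weight exceeds 48): (f) 52 > 48 — meets.
  Stage II.2 is satisfied; the operator continues to bear the burden.
Stage II.3 (operator, a more-likely-than-not showing, weight exceeds 48): (g) net 94−44=50 > 48 — meets.
  All elements met at the final stage.
Every stage carried; the operator prevails on this issue.
Per-issue: Issue I → operator; Issue II → operator. The subscriber must prevail on at least one issue; overall, the operator prevails.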